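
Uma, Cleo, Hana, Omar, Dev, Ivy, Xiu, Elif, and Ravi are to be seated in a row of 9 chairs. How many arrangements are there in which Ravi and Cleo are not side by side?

282240

Of the 9! = 362880 arrangements, those with Ravi and Cleo adjacent number 2 × 8! = 80640 (treat the pair as a block with 2 internal orders).
So 362880 − 80640 = 282240 arrangements keep them apart.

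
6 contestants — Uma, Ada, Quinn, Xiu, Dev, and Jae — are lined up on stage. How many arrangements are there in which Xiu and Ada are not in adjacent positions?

480

There are 6! = 720 arrangements in all. If Xiu and Ada are adjacent, merging them into one block gives 2·(5)! = 240 arrangements.
So 720 − 240 = 480 arrangements keep them apart.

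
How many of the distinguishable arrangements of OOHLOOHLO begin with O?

420

With the first slot taken by O, it remains to arrange the other 8 letters (OHLOOHLO).
Those 8 letters have H appearing twice, L appearing twice, and O appearing 4 times, giving (8)!/(4!·2!·2!) = 420.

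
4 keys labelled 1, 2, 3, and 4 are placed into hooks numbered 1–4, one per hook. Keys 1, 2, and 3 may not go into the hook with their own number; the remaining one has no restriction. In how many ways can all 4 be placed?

Let Aᵢ (for i ∈ {1, 2, 3}) be the placements that put key i in its forbidden hook. Any j of these fix j positions, leaving (4−j)! ways to fill the rest, and there are C(3,j) ways to pick which j.
By inclusion–exclusion, the number of valid placements is Σ_{j=0}^{3} (−1)^j C(3,j)·(4−j)!.
Computing: 24 − 18 + 6 − 1 = 11.

11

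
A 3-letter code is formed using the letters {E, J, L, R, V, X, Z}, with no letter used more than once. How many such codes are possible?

210

Choose and order 3 of the 7 symbols: the first letter has 7 options, the next 6, then 5.
That product is 7 × 6 × 5 = 210.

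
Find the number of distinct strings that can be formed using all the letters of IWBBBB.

IWBBBB has 6 letters with B appearing 4 times.
Dividing 6! = 720 by 4! = 24 for the repeated letters gives 30.

30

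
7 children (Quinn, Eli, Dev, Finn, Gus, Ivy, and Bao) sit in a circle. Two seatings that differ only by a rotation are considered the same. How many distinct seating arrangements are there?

720

Fix one person's seat to break rotational symmetry; the remaining 6 people can be arranged in (6)! = 720 ways.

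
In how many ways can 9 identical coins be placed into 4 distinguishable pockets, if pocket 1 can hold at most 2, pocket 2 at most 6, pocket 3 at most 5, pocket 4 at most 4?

By stars and bars, unrestricted non-negative solutions to x_1+…+x_4 = 9 number C(9+3,3) = 220.
Subtract solutions that violate a single cap (substitute x_i' = x_i − (cap_i+1)): x_1 ≥ 3 gives C(9,3) = 84; x_2 ≥ 7 gives C(5,3) = 10; x_3 ≥ 6 gives C(6,3) = 20; x_4 ≥ 5 gives C(7,3) = 35. Together 149.
Add back pairs where two caps are both exceeded: 0 + 1 + 4 + 0 + 0 + 0 = 5.
By inclusion–exclusion the count is 220 − 149 + 5 = 76.

76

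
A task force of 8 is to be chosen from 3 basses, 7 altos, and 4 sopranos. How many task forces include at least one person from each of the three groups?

Unrestricted: C(14,8) = 3003 ways to pick any 8 of the 14.
Subtract selections that omit an entire group: no basses → C(11,8) = 165; no altos → C(7,8) = 0; no sopranos → C(10,8) = 45.
Add back selections omitting two groups (i.e. drawn from a single group): C(3,8) + C(7,8) + C(4,8) = 0.
By inclusion–exclusion: 3003 − 210 + 0 = 2793.

2793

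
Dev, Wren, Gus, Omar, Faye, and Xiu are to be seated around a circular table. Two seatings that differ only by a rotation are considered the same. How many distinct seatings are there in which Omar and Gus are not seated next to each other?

All circular seatings of 6 people number (5)! = 120.
Seatings with Omar beside Gus: treat them as a block with 2 internal orders, giving 2 × (4)! = 48.
Subtracting, 120 − 48 = 72.

72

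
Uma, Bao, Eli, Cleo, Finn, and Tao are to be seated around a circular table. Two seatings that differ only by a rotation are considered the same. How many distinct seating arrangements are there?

120

Around a circle, 6 distinct people have 6!/6 = (5)! = 120 rotationally distinct seatings.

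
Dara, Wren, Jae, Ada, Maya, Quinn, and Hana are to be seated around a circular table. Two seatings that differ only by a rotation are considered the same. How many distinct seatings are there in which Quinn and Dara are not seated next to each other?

480

All circular seatings of 7 people number (6)! = 720.
Those with Quinn next to Dara: fuse the pair into one unit and seat 6 units around a circle — 2·(5)! = 240.
Subtracting, 720 − 240 = 480.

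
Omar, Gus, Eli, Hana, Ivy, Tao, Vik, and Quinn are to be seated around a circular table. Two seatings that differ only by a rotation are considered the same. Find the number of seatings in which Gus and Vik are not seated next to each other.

3600

All circular seatings of 8 people number (7)! = 5040.
Seatings with Gus beside Vik: treat them as a block with 2 internal orders, giving 2 × (6)! = 1440.
Subtracting, 5040 − 1440 = 3600.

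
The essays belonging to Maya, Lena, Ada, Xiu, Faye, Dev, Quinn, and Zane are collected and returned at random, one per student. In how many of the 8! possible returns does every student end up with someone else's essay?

Count assignments avoiding every fixed point. For any j of the 8 students fixed to their own essay, the other 8−j can be arranged in (8−j)! ways.
By inclusion–exclusion this is Σ_{j=0}^{8} (−1)^j C(8,j)·(8−j)!.
Computing: 40320 − 40320 + 20160 − 6720 + 1680 − 336 + 56 − 8 + 1 = 14833.

14833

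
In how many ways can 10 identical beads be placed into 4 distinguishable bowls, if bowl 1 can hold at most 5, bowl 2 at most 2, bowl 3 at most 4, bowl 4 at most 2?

18

Without the upper bounds there are C(13,3) = 286 ways to split 10 among 4 bowls.
Subtract solutions that violate a single cap (substitute x_i' = x_i − (cap_i+1)): x_1 ≥ 6 gives C(7,3) = 35; x_2 ≥ 3 gives C(10,3) = 120; x_3 ≥ 5 gives C(8,3) = 56; x_4 ≥ 3 gives C(10,3) = 120. Together 331.
Add back pairs where two caps are both exceeded: 4 + 0 + 4 + 10 + 35 + 10 = 63.
By inclusion–exclusion the count is 286 − 331 + 63 = 18.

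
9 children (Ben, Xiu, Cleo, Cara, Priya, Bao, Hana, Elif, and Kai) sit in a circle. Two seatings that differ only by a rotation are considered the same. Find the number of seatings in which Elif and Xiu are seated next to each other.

10080

Glue Elif and Xiu into a block (2 internal orders). Seating 8 units around a circle gives (7)! arrangements.
So 2 × (7)! = 2 × 5040 = 10080.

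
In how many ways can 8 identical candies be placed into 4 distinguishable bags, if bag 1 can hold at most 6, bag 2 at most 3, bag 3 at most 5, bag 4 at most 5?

Without the upper bounds there are C(11,3) = 165 ways to split 8 among 4 bags.
Subtract solutions that violate a single cap (substitute x_i' = x_i − (cap_i+1)): x_1 ≥ 7 gives C(4,3) = 4; x_2 ≥ 4 gives C(7,3) = 35; x_3 ≥ 6 gives C(5,3) = 10; x_4 ≥ 6 gives C(5,3) = 10. Together 59.
No two caps can be exceeded simultaneously, so the pair terms are all 0.
By inclusion–exclusion the count is 165 − 59 + 0 = 106.

106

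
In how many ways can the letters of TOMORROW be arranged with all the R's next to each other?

840

Treat the 2 copies of R as a single block. The multiset to arrange is then {RR, M, O, O, O, T, W}, 7 items in all.
That gives (7)!/(3!) = 840 arrangements.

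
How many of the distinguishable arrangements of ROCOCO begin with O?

30

Fix O in the first position and arrange the remaining 5 letters.
Those 5 letters have C appearing twice and O appearing twice, giving (5)!/(2!·2!) = 30.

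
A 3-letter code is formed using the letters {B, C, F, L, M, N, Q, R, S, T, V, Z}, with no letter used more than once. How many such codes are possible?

1320

This is a permutation of 3 out of 12: P(12,3) = 12!/9!.
That product is 12 × 11 × 10 = 1320.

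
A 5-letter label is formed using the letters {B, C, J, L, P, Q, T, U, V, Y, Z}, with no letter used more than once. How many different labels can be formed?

55440

This is a permutation of 5 out of 11: P(11,5) = 11!/6!.
11 × 10 × 9 × 8 × 7 = 55440.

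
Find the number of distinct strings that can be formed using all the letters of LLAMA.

30

The 5 letters of LLAMA have repeats: A appearing twice and L appearing twice.
So there are 5! / (2!·2!) = 30 distinguishable arrangements.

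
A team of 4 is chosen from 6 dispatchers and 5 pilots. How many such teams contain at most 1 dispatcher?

Split by how many dispatchers are chosen (0 through 1).
Sum: C(6,0)·C(5,4) + C(6,1)·C(5,3) = 5 + 60 = 65.

65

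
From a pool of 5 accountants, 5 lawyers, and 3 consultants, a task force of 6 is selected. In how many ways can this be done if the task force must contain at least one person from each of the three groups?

Unrestricted: C(13,6) = 1716 ways to pick any 6 of the 13.
Subtract selections that omit an entire group: no accountants → C(8,6) = 28; no lawyers → C(8,6) = 28; no consultants → C(10,6) = 210.
Add back selections omitting two groups (i.e. drawn from a single group): C(5,6) + C(5,6) + C(3,6) = 0.
By inclusion–exclusion: 1716 − 266 + 0 = 1450.

1450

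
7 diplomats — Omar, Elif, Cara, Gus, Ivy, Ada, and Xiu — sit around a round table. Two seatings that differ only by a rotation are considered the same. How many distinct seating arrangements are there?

720

Fix one person's seat to break rotational symmetry; the remaining 6 people can be arranged in (6)! = 720 ways.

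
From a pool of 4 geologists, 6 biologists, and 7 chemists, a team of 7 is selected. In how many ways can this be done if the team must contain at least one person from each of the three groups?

With no constraint there are C(17,7) = 19448 possible selections.
Selections missing a whole group: no geologists → C(13,7) = 1716; no biologists → C(11,7) = 330; no chemists → C(10,7) = 120.
Add back selections omitting two groups (i.e. drawn from a single group): C(4,7) + C(6,7) + C(7,7) = 1.
By inclusion–exclusion: 19448 − 2166 + 1 = 17283.

17283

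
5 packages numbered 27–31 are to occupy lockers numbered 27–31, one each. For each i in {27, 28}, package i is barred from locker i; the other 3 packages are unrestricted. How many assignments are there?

78

Let Aᵢ (for i ∈ {27, 28}) be the placements that put package i in its forbidden locker. Any j of these fix j positions, leaving (5−j)! ways to fill the rest, and there are C(2,j) ways to pick which j.
By inclusion–exclusion, the number of valid placements is Σ_{j=0}^{2} (−1)^j C(2,j)·(5−j)!.
Computing: 120 − 48 + 6 = 78.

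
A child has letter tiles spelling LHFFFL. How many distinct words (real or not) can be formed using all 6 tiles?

60

Letter multiplicities in LHFFFL: F×3, H×1, L×2.
So there are 6! / (3!·2!) = 60 distinguishable arrangements.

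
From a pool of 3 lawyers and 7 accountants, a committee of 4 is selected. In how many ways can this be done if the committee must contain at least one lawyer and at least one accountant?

175

With no constraint there are C(10,4) = 210 possible selections.
Subtract selections that omit an entire group: no lawyers → C(7,4) = 35; no accountants → C(3,4) = 0.
Both groups omitted at once is impossible, so 210 − 35 = 175.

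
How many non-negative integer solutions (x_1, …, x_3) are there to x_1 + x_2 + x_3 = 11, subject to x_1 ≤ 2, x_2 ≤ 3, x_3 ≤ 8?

Ignoring the caps, the number of non-negative solutions to x_1+…+x_3 = 11 is C(13,2) = 78.
Subtract solutions that violate a single cap (substitute x_i' = x_i − (cap_i+1)): x_1 ≥ 3 gives C(10,2) = 45; x_2 ≥ 4 gives C(9,2) = 36; x_3 ≥ 9 gives C(4,2) = 6. Together 87.
Add back pairs where two caps are both exceeded: 15 + 0 + 0 = 15.
By inclusion–exclusion the count is 78 − 87 + 15 = 6.

6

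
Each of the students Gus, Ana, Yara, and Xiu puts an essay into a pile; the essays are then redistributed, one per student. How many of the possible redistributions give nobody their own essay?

Count assignments avoiding every fixed point. For any j of the 4 students fixed to their own essay, the other 4−j can be arranged in (4−j)! ways.
By inclusion–exclusion this is Σ_{j=0}^{4} (−1)^j C(4,j)·(4−j)!.
Computing: 24 − 24 + 12 − 4 + 1 = 9.

9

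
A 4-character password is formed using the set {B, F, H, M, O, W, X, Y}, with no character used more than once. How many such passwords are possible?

1680

This is a permutation of 4 out of 8: P(8,4) = 8!/4!.
8 × 7 × 6 × 5 = 1680.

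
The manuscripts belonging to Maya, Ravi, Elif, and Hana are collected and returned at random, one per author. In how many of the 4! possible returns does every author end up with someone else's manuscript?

Let Aᵢ be the assignments in which author i gets their own manuscript. We want the size of the complement of A₁∪…∪A_4.
By inclusion–exclusion this is Σ_{j=0}^{4} (−1)^j C(4,j)·(4−j)!.
Computing: 24 − 24 + 12 − 4 + 1 = 9.

9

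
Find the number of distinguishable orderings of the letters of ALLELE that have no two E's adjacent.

Total arrangements of ALLELE: 6!/(3!·2!) = 60.
Arrangements with the E's together: treat EE as one letter, giving (5)!/(3!) = 20.
Subtracting, 60 − 20 = 40 arrangements keep the E's apart.

40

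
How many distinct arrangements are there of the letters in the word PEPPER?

60

The 6 letters of PEPPER have repeats: E appearing twice and P appearing 3 times.
So there are 6! / (3!·2!) = 60 distinguishable arrangements.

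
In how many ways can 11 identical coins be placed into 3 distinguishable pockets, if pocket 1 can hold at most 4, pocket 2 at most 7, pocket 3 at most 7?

Without the upper bounds there are C(13,2) = 78 ways to split 11 among 3 pockets.
Subtract solutions that violate a single cap (substitute x_i' = x_i − (cap_i+1)): x_1 ≥ 5 gives C(8,2) = 28; x_2 ≥ 8 gives C(5,2) = 10; x_3 ≥ 8 gives C(5,2) = 10. Together 48.
No two caps can be exceeded simultaneously, so the pair terms are all 0.
By inclusion–exclusion the count is 78 − 48 + 0 = 30.

30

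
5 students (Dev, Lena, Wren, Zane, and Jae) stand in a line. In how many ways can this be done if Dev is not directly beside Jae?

Of the 5! = 120 arrangements, those with Dev and Jae adjacent number 2 × 4! = 48 (treat the pair as a block with 2 internal orders).
Complementary counting: 120 − 48 = 72.

72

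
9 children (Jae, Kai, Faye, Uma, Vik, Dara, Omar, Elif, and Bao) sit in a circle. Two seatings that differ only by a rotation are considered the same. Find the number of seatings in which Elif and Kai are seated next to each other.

Glue Elif and Kai into a block (2 internal orders). Seating 8 units around a circle gives (7)! arrangements.
So 2 × (7)! = 2 × 5040 = 10080.

10080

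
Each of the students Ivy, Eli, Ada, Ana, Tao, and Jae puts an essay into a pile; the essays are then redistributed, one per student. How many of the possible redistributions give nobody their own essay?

265

Count assignments avoiding every fixed point. For any j of the 6 students fixed to their own essay, the other 6−j can be arranged in (6−j)! ways.
By inclusion–exclusion this is Σ_{j=0}^{6} (−1)^j C(6,j)·(6−j)!.
Computing: 720 − 720 + 360 − 120 + 30 − 6 + 1 = 265.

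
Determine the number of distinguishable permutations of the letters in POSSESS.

210

POSSESS has 7 letters with S appearing 4 times.
So there are 7! / (4!) = 210 distinguishable arrangements.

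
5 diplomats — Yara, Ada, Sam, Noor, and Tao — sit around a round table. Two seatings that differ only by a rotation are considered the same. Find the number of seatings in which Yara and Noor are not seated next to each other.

All circular seatings of 5 people number (4)! = 24.
Seatings with Yara beside Noor: treat them as a block with 2 internal orders, giving 2 × (3)! = 12.
Subtracting, 24 − 12 = 12.

12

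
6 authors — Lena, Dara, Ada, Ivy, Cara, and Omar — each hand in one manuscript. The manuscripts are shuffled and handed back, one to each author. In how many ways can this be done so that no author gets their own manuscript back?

265

Let Aᵢ be the assignments in which author i gets their own manuscript. We want the size of the complement of A₁∪…∪A_6.
By inclusion–exclusion this is Σ_{j=0}^{6} (−1)^j C(6,j)·(6−j)!.
Computing: 720 − 720 + 360 − 120 + 30 − 6 + 1 = 265.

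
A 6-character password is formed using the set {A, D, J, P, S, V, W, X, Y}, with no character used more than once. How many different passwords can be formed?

This is a permutation of 6 out of 9: P(9,6) = 9!/3!.
That product is 9 × 8 × 7 × 6 × 5 × 4 = 60480.

60480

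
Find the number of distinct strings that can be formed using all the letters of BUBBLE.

120

The 6 letters of BUBBLE have repeats: B appearing 3 times.
So there are 6! / (3!) = 120 distinguishable arrangements.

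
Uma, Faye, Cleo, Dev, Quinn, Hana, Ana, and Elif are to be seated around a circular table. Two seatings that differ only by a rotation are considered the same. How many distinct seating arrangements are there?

Seat Uma anywhere (absorbing the rotational symmetry), then permute the other 7: (7)! = 5040.

5040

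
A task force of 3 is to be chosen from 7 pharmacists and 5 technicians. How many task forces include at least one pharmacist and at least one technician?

With no constraint there are C(12,3) = 220 possible selections.
Selections missing a whole group: no pharmacists → C(5,3) = 10; no technicians → C(7,3) = 35.
Both groups omitted at once is impossible, so 220 − 45 = 175.

175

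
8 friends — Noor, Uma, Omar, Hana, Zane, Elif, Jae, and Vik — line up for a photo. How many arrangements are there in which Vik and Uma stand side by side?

Glue Vik and Uma into one block (2 internal orders), leaving 7 units to arrange in a row.
So the count is 2·(7)! = 10080.

10080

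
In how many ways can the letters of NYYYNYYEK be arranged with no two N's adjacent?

Total arrangements of NYYYNYYEK: 9!/(5!·2!) = 1512.
If the two N's are adjacent, glue them into one block, leaving 8 items to arrange: (8)!/(5!) = 336 ways.
Hence 1512 − 336 = 1176.

1176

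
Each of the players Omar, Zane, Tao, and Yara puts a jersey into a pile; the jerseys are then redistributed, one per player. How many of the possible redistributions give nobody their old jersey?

9

Count assignments avoiding every fixed point. For any j of the 4 players fixed to their old jersey, the other 4−j can be arranged in (4−j)! ways.
By inclusion–exclusion this is Σ_{j=0}^{4} (−1)^j C(4,j)·(4−j)!.
Computing: 24 − 24 + 12 − 4 + 1 = 9.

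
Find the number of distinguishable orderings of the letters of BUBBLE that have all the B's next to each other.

24

Treat the 3 copies of B as a single block. The multiset to arrange is then {BBB, E, L, U}, 4 items in all.
All 4 items are distinct, so there are (4)! = 24 arrangements.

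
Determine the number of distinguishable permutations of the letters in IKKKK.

5

Letter multiplicities in IKKKK: I×1, K×4.
Dividing 5! = 120 by 4! = 24 for the repeated letters gives 5.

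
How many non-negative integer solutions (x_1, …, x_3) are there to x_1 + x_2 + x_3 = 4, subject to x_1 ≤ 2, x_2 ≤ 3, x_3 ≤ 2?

8

Ignoring the caps, the number of non-negative solutions to x_1+…+x_3 = 4 is C(6,2) = 15.
Subtract solutions that violate a single cap (substitute x_i' = x_i − (cap_i+1)): x_1 ≥ 3 gives C(3,2) = 3; x_2 ≥ 4 gives C(2,2) = 1; x_3 ≥ 3 gives C(3,2) = 3. Together 7.
No two caps can be exceeded simultaneously, so the pair terms are all 0.
By inclusion–exclusion the count is 15 − 7 + 0 = 8.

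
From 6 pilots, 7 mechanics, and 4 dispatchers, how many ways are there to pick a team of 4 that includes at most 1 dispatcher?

1859

Split by how many dispatchers are chosen (0 through 1).
Sum: C(4,0)·C(13,4) + C(4,1)·C(13,3) = 715 + 1144 = 1859.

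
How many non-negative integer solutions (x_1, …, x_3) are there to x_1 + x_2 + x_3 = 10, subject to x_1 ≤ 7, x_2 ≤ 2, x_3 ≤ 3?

6

Ignoring the caps, the number of non-negative solutions to x_1+…+x_3 = 10 is C(12,2) = 66.
Subtract solutions that violate a single cap (substitute x_i' = x_i − (cap_i+1)): x_1 ≥ 8 gives C(4,2) = 6; x_2 ≥ 3 gives C(9,2) = 36; x_3 ≥ 4 gives C(8,2) = 28. Together 70.
Add back pairs where two caps are both exceeded: 0 + 0 + 10 = 10.
By inclusion–exclusion the count is 66 − 70 + 10 = 6.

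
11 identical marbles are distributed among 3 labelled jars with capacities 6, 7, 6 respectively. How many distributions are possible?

38

By stars and bars, unrestricted non-negative solutions to x_1+…+x_3 = 11 number C(11+2,2) = 78.
Subtract solutions that violate a single cap (substitute x_i' = x_i − (cap_i+1)): x_1 ≥ 7 gives C(6,2) = 15; x_2 ≥ 8 gives C(5,2) = 10; x_3 ≥ 7 gives C(6,2) = 15. Together 40.
No two caps can be exceeded simultaneously, so the pair terms are all 0.
By inclusion–exclusion the count is 78 − 40 + 0 = 38.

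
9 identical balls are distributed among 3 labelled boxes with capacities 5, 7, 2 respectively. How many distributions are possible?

By stars and bars, unrestricted non-negative solutions to x_1+…+x_3 = 9 number C(9+2,2) = 55.
Subtract solutions that violate a single cap (substitute x_i' = x_i − (cap_i+1)): x_1 ≥ 6 gives C(5,2) = 10; x_2 ≥ 8 gives C(3,2) = 3; x_3 ≥ 3 gives C(8,2) = 28. Together 41.
Add back pairs where two caps are both exceeded: 0 + 1 + 0 = 1.
By inclusion–exclusion the count is 55 − 41 + 1 = 15.

15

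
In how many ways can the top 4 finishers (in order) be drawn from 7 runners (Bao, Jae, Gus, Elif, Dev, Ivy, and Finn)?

840

There are 7 choices for 1st place, 6 for 2nd, and so on down to 4 for position 4.
That gives 7 × 6 × 5 × 4 = 840.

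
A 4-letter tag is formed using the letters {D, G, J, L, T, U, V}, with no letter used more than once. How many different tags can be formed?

With no repetition, fill the 4 letters in order: 7 choices, then 6, down to 4.
7 × 6 × 5 × 4 = 840.

840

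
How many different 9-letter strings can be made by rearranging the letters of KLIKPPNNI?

The 9 letters of KLIKPPNNI have repeats: I appearing twice, K appearing twice, N appearing twice, and P appearing twice.
The number of distinct arrangements is 9!/(2!·2!·2!·2!) = 362880/16 = 22680.

22680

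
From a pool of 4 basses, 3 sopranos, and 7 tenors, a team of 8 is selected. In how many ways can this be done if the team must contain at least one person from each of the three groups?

2793

With no constraint there are C(14,8) = 3003 possible selections.
Selections missing a whole group: no basses → C(10,8) = 45; no sopranos → C(11,8) = 165; no tenors → C(7,8) = 0.
Add back selections omitting two groups (i.e. drawn from a single group): C(4,8) + C(3,8) + C(7,8) = 0.
By inclusion–exclusion: 3003 − 210 + 0 = 2793.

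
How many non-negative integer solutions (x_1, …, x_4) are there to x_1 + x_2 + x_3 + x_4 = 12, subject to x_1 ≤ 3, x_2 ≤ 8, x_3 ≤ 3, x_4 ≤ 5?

76

Ignoring the caps, the number of non-negative solutions to x_1+…+x_4 = 12 is C(15,3) = 455.
Subtract solutions that violate a single cap (substitute x_i' = x_i − (cap_i+1)): x_1 ≥ 4 gives C(11,3) = 165; x_2 ≥ 9 gives C(6,3) = 20; x_3 ≥ 4 gives C(11,3) = 165; x_4 ≥ 6 gives C(9,3) = 84. Together 434.
Add back pairs where two caps are both exceeded: 0 + 35 + 10 + 0 + 0 + 10 = 55.
By inclusion–exclusion the count is 455 − 434 + 55 = 76.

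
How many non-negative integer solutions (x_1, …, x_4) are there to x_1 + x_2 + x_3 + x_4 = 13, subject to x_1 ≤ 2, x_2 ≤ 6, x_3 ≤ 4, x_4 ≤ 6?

45

Ignoring the caps, the number of non-negative solutions to x_1+…+x_4 = 13 is C(16,3) = 560.
Subtract solutions that violate a single cap (substitute x_i' = x_i − (cap_i+1)): x_1 ≥ 3 gives C(13,3) = 286; x_2 ≥ 7 gives C(9,3) = 84; x_3 ≥ 5 gives C(11,3) = 165; x_4 ≥ 7 gives C(9,3) = 84. Together 619.
Add back pairs where two caps are both exceeded: 20 + 56 + 20 + 4 + 0 + 4 = 104.
By inclusion–exclusion the count is 560 − 619 + 104 = 45.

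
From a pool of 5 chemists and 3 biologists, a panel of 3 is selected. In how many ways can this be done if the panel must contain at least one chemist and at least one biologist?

45

With no constraint there are C(8,3) = 56 possible selections.
Selections missing a whole group: no chemists → C(3,3) = 1; no biologists → C(5,3) = 10.
Both groups omitted at once is impossible, so 56 − 11 = 45.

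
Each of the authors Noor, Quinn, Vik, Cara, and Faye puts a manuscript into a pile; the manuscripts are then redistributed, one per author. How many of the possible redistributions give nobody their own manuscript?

This is the derangement count D_5: permutations of 5 items with no fixed point.
By inclusion–exclusion this is Σ_{j=0}^{5} (−1)^j C(5,j)·(5−j)!.
Computing: 120 − 120 + 60 − 20 + 5 − 1 = 44.

44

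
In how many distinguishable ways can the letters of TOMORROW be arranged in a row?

TOMORROW has 8 letters with O appearing 3 times and R appearing twice.
Dividing 8! = 40320 by 3!·2! = 12 for the repeated letters gives 3360.

3360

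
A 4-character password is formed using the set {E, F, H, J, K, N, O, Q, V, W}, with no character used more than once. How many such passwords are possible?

This is a permutation of 4 out of 10: P(10,4) = 10!/6!.
That product is 10 × 9 × 8 × 7 = 5040.

5040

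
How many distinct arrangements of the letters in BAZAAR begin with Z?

20

With the first slot taken by Z, it remains to arrange the other 5 letters (BAAAR).
Those 5 letters have A appearing 3 times, giving (5)!/(3!) = 20.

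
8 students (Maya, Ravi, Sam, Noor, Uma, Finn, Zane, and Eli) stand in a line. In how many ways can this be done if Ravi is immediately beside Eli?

Treat {Ravi, Eli} as a single unit. There are 7 units to order, and the pair itself can be ordered 2 ways.
That gives 2 × 7! = 2 × 5040 = 10080.

10080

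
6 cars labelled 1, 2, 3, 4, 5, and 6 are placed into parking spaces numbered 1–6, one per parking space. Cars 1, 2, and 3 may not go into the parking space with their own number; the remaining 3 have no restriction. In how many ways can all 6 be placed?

426

Let Aᵢ (for i ∈ {1, 2, 3}) be the placements that put car i in its forbidden parking space. Any j of these fix j positions, leaving (6−j)! ways to fill the rest, and there are C(3,j) ways to pick which j.
By inclusion–exclusion, the number of valid placements is Σ_{j=0}^{3} (−1)^j C(3,j)·(6−j)!.
Computing: 720 − 360 + 72 − 6 = 426.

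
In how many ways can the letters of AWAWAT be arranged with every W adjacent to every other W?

20

Treat the 2 copies of W as a single block. The multiset to arrange is then {WW, A, A, A, T}, 5 items in all.
That gives (5)!/(3!) = 20 arrangements.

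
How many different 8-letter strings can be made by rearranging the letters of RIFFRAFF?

The 8 letters of RIFFRAFF have repeats: F appearing 4 times and R appearing twice.
So there are 8! / (4!·2!) = 840 distinguishable arrangements.

840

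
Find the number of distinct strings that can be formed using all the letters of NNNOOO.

20

Letter multiplicities in NNNOOO: N×3, O×3.
So there are 6! / (3!·3!) = 20 distinguishable arrangements.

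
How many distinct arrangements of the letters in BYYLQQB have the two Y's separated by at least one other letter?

450

Total arrangements of BYYLQQB: 7!/(2!·2!·2!) = 630.
Arrangements with the Y's together: treat YY as one letter, giving (6)!/(2!·2!) = 180.
Subtracting, 630 − 180 = 450 arrangements keep the Y's apart.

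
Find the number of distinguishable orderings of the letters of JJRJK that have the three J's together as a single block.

Treat the 3 copies of J as a single block. The multiset to arrange is then {JJJ, K, R}, 3 items in all.
All 3 items are distinct, so there are (3)! = 6 arrangements.

6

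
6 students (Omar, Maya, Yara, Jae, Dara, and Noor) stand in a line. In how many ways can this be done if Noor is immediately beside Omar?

Treat {Noor, Omar} as a single unit. There are 5 units to order, and the pair itself can be ordered 2 ways.
So the count is 2·(5)! = 240.

240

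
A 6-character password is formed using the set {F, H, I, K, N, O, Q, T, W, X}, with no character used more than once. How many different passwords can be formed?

With no repetition, fill the 6 characters in order: 10 choices, then 9, down to 5.
10 × 9 × 8 × 7 × 6 × 5 = 151200.

151200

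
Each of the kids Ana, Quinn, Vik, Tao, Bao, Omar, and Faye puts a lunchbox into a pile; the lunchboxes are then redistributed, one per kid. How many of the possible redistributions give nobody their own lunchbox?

1854

This is the derangement count D_7: permutations of 7 items with no fixed point.
By inclusion–exclusion this is Σ_{j=0}^{7} (−1)^j C(7,j)·(7−j)!.
Computing: 5040 − 5040 + 2520 − 840 + 210 − 42 + 7 − 1 = 1854.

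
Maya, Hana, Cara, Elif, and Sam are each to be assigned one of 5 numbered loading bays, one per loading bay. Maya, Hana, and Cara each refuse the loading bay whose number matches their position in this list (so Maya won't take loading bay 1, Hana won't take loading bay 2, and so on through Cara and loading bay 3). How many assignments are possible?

64

Let Aᵢ (for i ∈ {1, 2, 3}) be the placements that put person i in their forbidden loading bay. Any j of these fix j positions, leaving (5−j)! ways to fill the rest, and there are C(3,j) ways to pick which j.
By inclusion–exclusion, the number of valid placements is Σ_{j=0}^{3} (−1)^j C(3,j)·(5−j)!.
Computing: 120 − 72 + 18 − 2 = 64.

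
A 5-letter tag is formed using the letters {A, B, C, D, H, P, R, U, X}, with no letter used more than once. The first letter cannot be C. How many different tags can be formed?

13440

The first letter has 9−1 = 8 choices (anything except C).
The remaining 4 letters are filled from the other 8 symbols without repetition: 8 × 7 × 6 × 5 = 1680.
Total: 8 × 1680 = 13440.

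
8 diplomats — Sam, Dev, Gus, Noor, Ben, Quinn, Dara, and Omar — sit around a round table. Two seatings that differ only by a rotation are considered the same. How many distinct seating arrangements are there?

Around a circle, 8 distinct people have 8!/8 = (7)! = 5040 rotationally distinct seatings.

5040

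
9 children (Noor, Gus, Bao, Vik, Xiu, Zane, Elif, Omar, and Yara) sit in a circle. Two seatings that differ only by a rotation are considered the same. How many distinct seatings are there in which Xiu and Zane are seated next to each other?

10080

Treat {Xiu, Zane} as one unit (2 internal orders) and seat the resulting 8 units around the table: (7)! circular arrangements.
So 2 × (7)! = 2 × 5040 = 10080.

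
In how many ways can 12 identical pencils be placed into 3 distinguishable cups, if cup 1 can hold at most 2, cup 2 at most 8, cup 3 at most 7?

By stars and bars, unrestricted non-negative solutions to x_1+…+x_3 = 12 number C(12+2,2) = 91.
Subtract solutions that violate a single cap (substitute x_i' = x_i − (cap_i+1)): x_1 ≥ 3 gives C(11,2) = 55; x_2 ≥ 9 gives C(5,2) = 10; x_3 ≥ 8 gives C(6,2) = 15. Together 80.
Add back pairs where two caps are both exceeded: 1 + 3 + 0 = 4.
By inclusion–exclusion the count is 91 − 80 + 4 = 15.

15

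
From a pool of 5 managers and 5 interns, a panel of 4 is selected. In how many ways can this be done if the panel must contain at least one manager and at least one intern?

200

Unrestricted: C(10,4) = 210 ways to pick any 4 of the 10.
Selections missing a whole group: no managers → C(5,4) = 5; no interns → C(5,4) = 5.
Both groups omitted at once is impossible, so 210 − 10 = 200.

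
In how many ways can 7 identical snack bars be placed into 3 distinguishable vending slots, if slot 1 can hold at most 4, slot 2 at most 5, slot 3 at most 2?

By stars and bars, unrestricted non-negative solutions to x_1+…+x_3 = 7 number C(7+2,2) = 36.
Subtract solutions that violate a single cap (substitute x_i' = x_i − (cap_i+1)): x_1 ≥ 5 gives C(4,2) = 6; x_2 ≥ 6 gives C(3,2) = 3; x_3 ≥ 3 gives C(6,2) = 15. Together 24.
No two caps can be exceeded simultaneously, so the pair terms are all 0.
By inclusion–exclusion the count is 36 − 24 + 0 = 12.

12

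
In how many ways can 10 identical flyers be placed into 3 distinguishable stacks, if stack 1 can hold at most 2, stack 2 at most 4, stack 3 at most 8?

12

By stars and bars, unrestricted non-negative solutions to x_1+…+x_3 = 10 number C(10+2,2) = 66.
Subtract solutions that violate a single cap (substitute x_i' = x_i − (cap_i+1)): x_1 ≥ 3 gives C(9,2) = 36; x_2 ≥ 5 gives C(7,2) = 21; x_3 ≥ 9 gives C(3,2) = 3. Together 60.
Add back pairs where two caps are both exceeded: 6 + 0 + 0 = 6.
By inclusion–exclusion the count is 66 − 60 + 6 = 12.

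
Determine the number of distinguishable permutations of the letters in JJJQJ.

5

Letter multiplicities in JJJQJ: J×4, Q×1.
So there are 5! / (4!) = 5 distinguishable arrangements.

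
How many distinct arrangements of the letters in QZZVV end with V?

12

With the last slot taken by V, it remains to arrange the other 4 letters (QZZV).
Those 4 letters have Z appearing twice, giving (4)!/(2!) = 12.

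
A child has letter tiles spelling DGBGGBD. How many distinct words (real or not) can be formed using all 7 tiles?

Letter multiplicities in DGBGGBD: B×2, D×2, G×3.
Dividing 7! = 5040 by 3!·2!·2! = 24 for the repeated letters gives 210.

210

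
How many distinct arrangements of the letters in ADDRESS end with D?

Fix D in the last position and arrange the remaining 6 letters.
Those 6 letters have S appearing twice, giving (6)!/(2!) = 360.

360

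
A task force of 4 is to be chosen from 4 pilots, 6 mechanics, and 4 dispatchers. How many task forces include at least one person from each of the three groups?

528

Unrestricted: C(14,4) = 1001 ways to pick any 4 of the 14.
Subtract selections that omit an entire group: no pilots → C(10,4) = 210; no mechanics → C(8,4) = 70; no dispatchers → C(10,4) = 210.
Add back selections omitting two groups (i.e. drawn from a single group): C(4,4) + C(6,4) + C(4,4) = 17.
By inclusion–exclusion: 1001 − 490 + 17 = 528.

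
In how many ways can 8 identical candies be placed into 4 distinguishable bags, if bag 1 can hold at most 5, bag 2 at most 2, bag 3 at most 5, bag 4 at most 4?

70

Without the upper bounds there are C(11,3) = 165 ways to split 8 among 4 bags.
Subtract solutions that violate a single cap (substitute x_i' = x_i − (cap_i+1)): x_1 ≥ 6 gives C(5,3) = 10; x_2 ≥ 3 gives C(8,3) = 56; x_3 ≥ 6 gives C(5,3) = 10; x_4 ≥ 5 gives C(6,3) = 20. Together 96.
Add back pairs where two caps are both exceeded: 0 + 0 + 0 + 0 + 1 + 0 = 1.
By inclusion–exclusion the count is 165 − 96 + 1 = 70.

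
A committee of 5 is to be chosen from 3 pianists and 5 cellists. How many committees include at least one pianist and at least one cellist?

Unrestricted: C(8,5) = 56 ways to pick any 5 of the 8.
Selections missing a whole group: no pianists → C(5,5) = 1; no cellists → C(3,5) = 0.
Both groups omitted at once is impossible, so 56 − 1 = 55.

55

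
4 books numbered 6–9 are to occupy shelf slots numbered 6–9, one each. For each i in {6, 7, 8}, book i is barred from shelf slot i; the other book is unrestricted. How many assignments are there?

Let Aᵢ (for i ∈ {6, 7, 8}) be the placements that put book i in its forbidden shelf slot. Any j of these fix j positions, leaving (4−j)! ways to fill the rest, and there are C(3,j) ways to pick which j.
By inclusion–exclusion, the number of valid placements is Σ_{j=0}^{3} (−1)^j C(3,j)·(4−j)!.
Computing: 24 − 18 + 6 − 1 = 11.

11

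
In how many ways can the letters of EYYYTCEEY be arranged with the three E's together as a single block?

210

Treat the 3 copies of E as a single block. The multiset to arrange is then {EEE, C, T, Y, Y, Y, Y}, 7 items in all.
That gives (7)!/(4!) = 210 arrangements.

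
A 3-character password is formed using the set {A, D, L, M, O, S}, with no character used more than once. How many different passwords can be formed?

120

This is a permutation of 3 out of 6: P(6,3) = 6!/3!.
That product is 6 × 5 × 4 = 120.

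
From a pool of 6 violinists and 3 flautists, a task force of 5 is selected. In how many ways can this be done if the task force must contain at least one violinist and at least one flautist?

120

With no constraint there are C(9,5) = 126 possible selections.
Subtract selections that omit an entire group: no violinists → C(3,5) = 0; no flautists → C(6,5) = 6.
Both groups omitted at once is impossible, so 126 − 6 = 120.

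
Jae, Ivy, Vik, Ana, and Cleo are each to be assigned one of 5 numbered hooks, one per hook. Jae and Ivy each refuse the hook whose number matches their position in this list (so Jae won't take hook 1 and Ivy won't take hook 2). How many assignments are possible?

Let Aᵢ (for i ∈ {1, 2}) be the placements that put person i in their forbidden hook. Any j of these fix j positions, leaving (5−j)! ways to fill the rest, and there are C(2,j) ways to pick which j.
By inclusion–exclusion, the number of valid placements is Σ_{j=0}^{2} (−1)^j C(2,j)·(5−j)!.
Computing: 120 − 48 + 6 = 78.

78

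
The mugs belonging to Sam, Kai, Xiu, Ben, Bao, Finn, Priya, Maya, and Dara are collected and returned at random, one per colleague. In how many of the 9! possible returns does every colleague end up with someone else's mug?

Count assignments avoiding every fixed point. For any j of the 9 colleagues fixed to their own mug, the other 9−j can be arranged in (9−j)! ways.
By inclusion–exclusion this is Σ_{j=0}^{9} (−1)^j C(9,j)·(9−j)!.
Computing: 362880 − 362880 + 181440 − 60480 + 15120 − 3024 + 504 − 72 + 9 − 1 = 133496.

133496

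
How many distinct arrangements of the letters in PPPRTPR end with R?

30

Fix R in the last position and arrange the remaining 6 letters.
Those 6 letters have P appearing 4 times, giving (6)!/(4!) = 30.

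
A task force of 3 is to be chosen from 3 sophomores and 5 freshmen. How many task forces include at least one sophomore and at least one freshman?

45

Total 3-person selections from all 8: C(8,3) = 56.
Subtract selections that omit an entire group: no sophomores → C(5,3) = 10; no freshmen → C(3,3) = 1.
Both groups omitted at once is impossible, so 56 − 11 = 45.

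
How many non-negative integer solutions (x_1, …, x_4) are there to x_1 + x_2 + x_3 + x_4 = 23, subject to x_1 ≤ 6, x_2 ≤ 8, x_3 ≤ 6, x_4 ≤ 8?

56

Without the upper bounds there are C(26,3) = 2600 ways to split 23 among 4 variables.
Subtract solutions that violate a single cap (substitute x_i' = x_i − (cap_i+1)): x_1 ≥ 7 gives C(19,3) = 969; x_2 ≥ 9 gives C(17,3) = 680; x_3 ≥ 7 gives C(19,3) = 969; x_4 ≥ 9 gives C(17,3) = 680. Together 3298.
Add back pairs where two caps are both exceeded: 120 + 220 + 120 + 120 + 56 + 120 = 756.
Subtract triples: 1 + 0 + 1 + 0 = 2.
By inclusion–exclusion the count is 2600 − 3298 + 756 − 2 = 56.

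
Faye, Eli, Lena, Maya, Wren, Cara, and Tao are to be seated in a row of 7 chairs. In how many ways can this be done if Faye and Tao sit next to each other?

Place the 5 others and the Faye-Tao pair as 6 objects in a line; the pair has 2 internal arrangements.
That gives 2 × 6! = 2 × 720 = 1440.

1440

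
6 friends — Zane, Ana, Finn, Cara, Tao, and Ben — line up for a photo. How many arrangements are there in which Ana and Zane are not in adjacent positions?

There are 6! = 720 arrangements in all. If Ana and Zane are adjacent, merging them into one block gives 2·(5)! = 240 arrangements.
Complementary counting: 720 − 240 = 480.

480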